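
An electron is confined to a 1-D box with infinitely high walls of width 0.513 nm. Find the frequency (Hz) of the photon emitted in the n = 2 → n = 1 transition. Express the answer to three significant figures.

f = 1.04×10^15 Hz

E_1 = h²/(8m_eL²) = 2.289×10^-19 J and ΔE = (2² − 1²)E_1 = 6.867×10^-19 J.
f = ΔE/h = 6.867×10^-19/6.626×10^-34 = 1.04×10^15 Hz.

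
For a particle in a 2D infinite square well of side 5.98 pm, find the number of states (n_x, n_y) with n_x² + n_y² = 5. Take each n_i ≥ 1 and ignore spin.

The level has n_x² + n_y² = 5. The ordered positive-integer solutions are (1, 2), (2, 1).
That gives 2 states.

degeneracy = 2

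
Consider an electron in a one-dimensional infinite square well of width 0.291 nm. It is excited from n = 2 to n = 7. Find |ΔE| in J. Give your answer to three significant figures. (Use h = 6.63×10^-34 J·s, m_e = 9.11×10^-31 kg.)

E_1 = h²/(8m_eL²) = 7.123×10^-19 J.
|ΔE| = |2² − 7²|·E_1 = 45·7.123×10^-19 J = 3.21×10^-17 J.

|ΔE| = 3.21×10^-17 J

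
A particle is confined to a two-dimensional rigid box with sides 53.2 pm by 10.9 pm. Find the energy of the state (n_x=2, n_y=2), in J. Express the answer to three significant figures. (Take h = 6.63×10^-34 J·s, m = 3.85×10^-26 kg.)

For a 2D rectangular well E = (h²/8m)·Σ n_i²/L_i² = (6.63×10^-34)²/(8·3.85×10^-26) · [2²/(53.2 pm)² + 2²/(10.9 pm)²].
Evaluating gives E = 5.01×10^-20 J.

E = 5.01×10^-20 J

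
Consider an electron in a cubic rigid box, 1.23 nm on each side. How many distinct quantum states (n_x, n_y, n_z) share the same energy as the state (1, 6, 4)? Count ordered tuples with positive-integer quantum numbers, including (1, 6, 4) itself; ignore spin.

The level has n_x² + n_y² + n_z² = 53. The ordered positive-integer solutions are (1, 4, 6), (1, 6, 4), (4, 1, 6), (4, 6, 1), (6, 1, 4), (6, 4, 1).
That gives 6 states.

degeneracy = 6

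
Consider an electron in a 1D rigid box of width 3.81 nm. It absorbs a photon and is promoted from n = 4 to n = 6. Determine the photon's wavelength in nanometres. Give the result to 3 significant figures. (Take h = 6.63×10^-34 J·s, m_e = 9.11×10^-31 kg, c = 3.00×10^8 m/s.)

λ = 2.39×10^3 nm

E_1 = h²/(8m_eL²) = 4.155×10^-21 J, so ΔE = (6² − 4²)E_1 = 8.310×10^-20 J.
λ = hc/ΔE = (6.63×10^-34·3.00×10^8)/8.310×10^-20 = 2.39×10^-6 m = 2.39×10^3 nm.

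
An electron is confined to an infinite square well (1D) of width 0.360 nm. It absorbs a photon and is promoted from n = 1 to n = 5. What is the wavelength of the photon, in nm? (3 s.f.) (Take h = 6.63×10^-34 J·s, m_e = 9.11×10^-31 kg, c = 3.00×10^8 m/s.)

E_1 = h²/(8m_eL²) = 4.654×10^-19 J, so ΔE = (5² − 1²)E_1 = 1.117×10^-17 J.
λ = hc/ΔE = (6.63×10^-34·3.00×10^8)/1.117×10^-17 = 1.78×10^-8 m = 17.8 nm.

λ = 17.8 nm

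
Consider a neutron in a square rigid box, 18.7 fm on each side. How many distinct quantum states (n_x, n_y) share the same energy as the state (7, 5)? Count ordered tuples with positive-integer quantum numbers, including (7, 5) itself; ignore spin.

degeneracy = 2

The level has n_x² + n_y² = 74. The ordered positive-integer solutions are (5, 7), (7, 5).
That gives 2 states.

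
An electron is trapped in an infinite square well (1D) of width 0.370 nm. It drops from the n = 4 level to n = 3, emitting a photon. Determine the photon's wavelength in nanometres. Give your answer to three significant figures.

E_1 = h²/(8m_eL²) = 4.401×10^-19 J, so ΔE = (4² − 3²)E_1 = 3.081×10^-18 J.
λ = hc/ΔE = (6.626×10^-34·2.998×10^8)/3.081×10^-18 = 6.45×10^-8 m = 64.5 nm.

λ = 64.5 nm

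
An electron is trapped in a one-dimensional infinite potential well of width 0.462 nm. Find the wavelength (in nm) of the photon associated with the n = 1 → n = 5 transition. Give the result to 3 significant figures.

λ = 29.3 nm

E_1 = h²/(8m_eL²) = 2.823×10^-19 J, so ΔE = (5² − 1²)E_1 = 6.775×10^-18 J.
λ = hc/ΔE = (6.626×10^-34·2.998×10^8)/6.775×10^-18 = 2.93×10^-8 m = 29.3 nm.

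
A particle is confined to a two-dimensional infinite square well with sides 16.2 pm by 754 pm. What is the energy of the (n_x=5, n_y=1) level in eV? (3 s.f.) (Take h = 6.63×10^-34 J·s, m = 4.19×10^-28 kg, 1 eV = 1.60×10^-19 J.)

For a 2D rectangular well E = (h²/8m)·Σ n_i²/L_i² = (6.63×10^-34)²/(8·4.19×10^-28) · [5²/(16.2 pm)² + 1²/(754 pm)²].
Evaluating gives E = 1.249×10^-17 J = 78.1 eV.

E = 78.1 eV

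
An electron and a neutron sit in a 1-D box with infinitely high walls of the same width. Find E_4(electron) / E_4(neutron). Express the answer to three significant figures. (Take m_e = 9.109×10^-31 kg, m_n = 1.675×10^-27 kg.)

1.84×10^3

E_n ∝ 1/m at fixed n and L, so the ratio is m_n/m_e = 1.675×10^-27/9.109×10^-31 = 1.84×10^3.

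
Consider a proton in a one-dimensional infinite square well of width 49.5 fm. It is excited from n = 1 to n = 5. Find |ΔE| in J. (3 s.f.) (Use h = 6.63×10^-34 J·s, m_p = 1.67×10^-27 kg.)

E_1 = h²/(8m_pL²) = 1.343×10^-14 J.
|ΔE| = |1² − 5²|·E_1 = 24·1.343×10^-14 J = 3.22×10^-13 J.

|ΔE| = 3.22×10^-13 J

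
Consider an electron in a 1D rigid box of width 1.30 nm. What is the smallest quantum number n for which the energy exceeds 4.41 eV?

E_1 = h²/(8m_eL²) = 3.565×10^-20 J = 0.2225 eV.
Need n² > 4.41/0.2225 = 19.82, i.e. n > 4.452.
The smallest integer satisfying this is n = 5.

n = 5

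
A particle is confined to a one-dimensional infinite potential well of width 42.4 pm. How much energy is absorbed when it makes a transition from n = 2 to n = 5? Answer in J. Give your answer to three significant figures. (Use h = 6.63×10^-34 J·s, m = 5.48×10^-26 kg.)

E_1 = h²/(8mL²) = 5.577×10^-22 J.
|ΔE| = |2² − 5²|·E_1 = 21·5.577×10^-22 J = 1.17×10^-20 J.

|ΔE| = 1.17×10^-20 J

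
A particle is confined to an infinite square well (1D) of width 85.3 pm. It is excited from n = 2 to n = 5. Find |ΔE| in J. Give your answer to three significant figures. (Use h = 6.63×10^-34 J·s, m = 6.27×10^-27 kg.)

E_1 = h²/(8mL²) = 1.204×10^-21 J.
|ΔE| = |2² − 5²|·E_1 = 21·1.204×10^-21 J = 2.53×10^-20 J.

|ΔE| = 2.53×10^-20 J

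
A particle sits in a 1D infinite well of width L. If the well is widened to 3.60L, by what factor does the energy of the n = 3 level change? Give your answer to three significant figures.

0.0772

E_n ∝ 1/L², so the energy scales by 1/3.60² = 0.0772.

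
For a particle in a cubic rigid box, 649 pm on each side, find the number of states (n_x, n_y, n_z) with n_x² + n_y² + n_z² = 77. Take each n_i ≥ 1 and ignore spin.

The level has n_x² + n_y² + n_z² = 77. The ordered positive-integer solutions are (2, 3, 8), (2, 8, 3), (3, 2, 8), (3, 8, 2), (4, 5, 6), (4, 6, 5), (5, 4, 6), (5, 6, 4), (6, 4, 5), (6, 5, 4), (8, 2, 3), (8, 3, 2).
That gives 12 states.

degeneracy = 12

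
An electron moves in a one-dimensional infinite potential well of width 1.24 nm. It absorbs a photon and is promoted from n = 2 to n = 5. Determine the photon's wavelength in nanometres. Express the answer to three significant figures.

λ = 241 nm

E_1 = h²/(8m_eL²) = 3.918×10^-20 J, so ΔE = (5² − 2²)E_1 = 8.228×10^-19 J.
λ = hc/ΔE = (6.626×10^-34·2.998×10^8)/8.228×10^-19 = 2.41×10^-7 m = 241 nm.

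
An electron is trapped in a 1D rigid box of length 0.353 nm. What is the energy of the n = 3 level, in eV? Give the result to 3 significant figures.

E_3 = 27.2 eV

For an infinite well E_n = n²h²/(8m_eL²), so E_1 = h²/(8m_eL²) = (6.626×10^-34)²/(8·9.109×10^-31·(3.53×10^-10 m)²) = 4.835×10^-19 J.
Then E_3 = 3²·E_1 = 9·4.835×10^-19 J = 4.351×10^-18 J.
Converting, E_3 = 4.351×10^-18 J / (1.602×10^-19 J/eV) = 27.2 eV.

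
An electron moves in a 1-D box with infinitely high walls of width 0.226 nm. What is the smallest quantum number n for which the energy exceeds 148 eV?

n = 5

E_1 = h²/(8m_eL²) = 1.180×10^-18 J = 7.366 eV.
Need n² > 148/7.366 = 20.09, i.e. n > 4.482.
The smallest integer satisfying this is n = 5.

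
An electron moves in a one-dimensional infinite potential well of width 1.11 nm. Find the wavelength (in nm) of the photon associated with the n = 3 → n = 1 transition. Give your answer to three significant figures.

λ = 508 nm

E_1 = h²/(8m_eL²) = 4.890×10^-20 J, so ΔE = (3² − 1²)E_1 = 3.912×10^-19 J.
λ = hc/ΔE = (6.626×10^-34·2.998×10^8)/3.912×10^-19 = 5.08×10^-7 m = 508 nm.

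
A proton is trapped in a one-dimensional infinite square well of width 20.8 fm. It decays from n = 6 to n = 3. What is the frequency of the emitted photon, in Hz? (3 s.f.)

f = 3.09×10^21 Hz

E_1 = h²/(8m_pL²) = 7.582×10^-14 J and ΔE = (6² − 3²)E_1 = 2.047×10^-12 J.
f = ΔE/h = 2.047×10^-12/6.626×10^-34 = 3.09×10^21 Hz.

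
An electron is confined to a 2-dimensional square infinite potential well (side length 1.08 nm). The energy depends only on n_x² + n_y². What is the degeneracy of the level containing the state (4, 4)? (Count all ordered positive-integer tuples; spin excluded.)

The level has n_x² + n_y² = 32. The ordered positive-integer solutions are (4, 4).
That gives 1 state.

degeneracy = 1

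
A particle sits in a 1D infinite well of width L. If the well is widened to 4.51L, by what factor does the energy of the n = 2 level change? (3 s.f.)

0.0492

E_n ∝ 1/L², so the energy scales by 1/4.51² = 0.0492.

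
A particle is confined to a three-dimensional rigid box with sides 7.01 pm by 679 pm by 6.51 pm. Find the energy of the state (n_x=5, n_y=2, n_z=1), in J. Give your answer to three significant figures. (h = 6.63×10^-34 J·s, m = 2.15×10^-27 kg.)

E = 1.36×10^-17 J

For a 3D rectangular well E = (h²/8m)·Σ n_i²/L_i² = (6.63×10^-34)²/(8·2.15×10^-27) · [5²/(7.01 pm)² + 2²/(679 pm)² + 1²/(6.51 pm)²].
Evaluating gives E = 1.36×10^-17 J.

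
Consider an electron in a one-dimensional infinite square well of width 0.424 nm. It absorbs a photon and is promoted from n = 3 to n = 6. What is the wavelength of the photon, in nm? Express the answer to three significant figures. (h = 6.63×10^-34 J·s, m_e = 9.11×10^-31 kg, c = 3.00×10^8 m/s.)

λ = 22.0 nm

E_1 = h²/(8m_eL²) = 3.355×10^-19 J, so ΔE = (6² − 3²)E_1 = 9.058×10^-18 J.
λ = hc/ΔE = (6.63×10^-34·3.00×10^8)/9.058×10^-18 = 2.20×10^-8 m = 22.0 nm.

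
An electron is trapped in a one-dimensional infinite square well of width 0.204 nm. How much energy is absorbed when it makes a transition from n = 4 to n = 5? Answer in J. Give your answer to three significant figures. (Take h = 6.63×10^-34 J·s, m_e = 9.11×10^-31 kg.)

E_1 = h²/(8m_eL²) = 1.449×10^-18 J.
|ΔE| = |4² − 5²|·E_1 = 9·1.449×10^-18 J = 1.30×10^-17 J.

|ΔE| = 1.30×10^-17 J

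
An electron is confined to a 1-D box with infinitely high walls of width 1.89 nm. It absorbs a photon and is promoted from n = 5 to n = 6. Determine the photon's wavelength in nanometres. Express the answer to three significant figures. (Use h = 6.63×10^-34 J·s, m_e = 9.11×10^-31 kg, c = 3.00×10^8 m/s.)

λ = 1.07×10^3 nm

E_1 = h²/(8m_eL²) = 1.688×10^-20 J, so ΔE = (6² − 5²)E_1 = 1.857×10^-19 J.
λ = hc/ΔE = (6.63×10^-34·3.00×10^8)/1.857×10^-19 = 1.07×10^-6 m = 1.07×10^3 nm.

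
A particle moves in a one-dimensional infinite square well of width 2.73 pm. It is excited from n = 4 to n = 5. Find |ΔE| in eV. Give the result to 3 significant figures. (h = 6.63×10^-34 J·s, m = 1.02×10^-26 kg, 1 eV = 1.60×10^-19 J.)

E_1 = h²/(8mL²) = 7.228×10^-19 J.
|ΔE| = |4² − 5²|·E_1 = 9·7.228×10^-19 J = 6.505×10^-18 J = 40.7 eV.

|ΔE| = 40.7 eV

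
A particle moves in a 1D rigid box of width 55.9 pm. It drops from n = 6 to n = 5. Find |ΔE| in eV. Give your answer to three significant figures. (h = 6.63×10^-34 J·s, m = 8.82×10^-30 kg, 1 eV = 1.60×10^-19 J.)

E_1 = h²/(8mL²) = 1.994×10^-18 J.
|ΔE| = |6² − 5²|·E_1 = 11·1.994×10^-18 J = 2.193×10^-17 J = 137 eV.

|ΔE| = 137 eV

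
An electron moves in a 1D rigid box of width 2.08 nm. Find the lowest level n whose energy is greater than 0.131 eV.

E_1 = h²/(8m_eL²) = 1.393×10^-20 J = 0.08695 eV.
Need n² > 0.131/0.08695 = 1.507, i.e. n > 1.228.
The smallest integer satisfying this is n = 2.

n = 2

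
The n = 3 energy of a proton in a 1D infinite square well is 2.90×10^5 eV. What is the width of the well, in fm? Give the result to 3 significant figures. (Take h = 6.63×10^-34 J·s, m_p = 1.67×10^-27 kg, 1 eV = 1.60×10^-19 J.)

From E_n = n²h²/(8m_pL²), L = n·h/√(8m_pE_n).
E_3 = 2.90×10^5 eV = 4.640×10^-14 J, so L = 3·6.63×10^-34/√(8·1.67×10^-27·4.640×10^-14) = 7.99×10^-14 m = 79.9 fm.

L = 79.9 fm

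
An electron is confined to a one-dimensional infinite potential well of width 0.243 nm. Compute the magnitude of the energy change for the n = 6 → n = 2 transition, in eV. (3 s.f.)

E_1 = h²/(8m_eL²) = 1.020×10^-18 J.
|ΔE| = |6² − 2²|·E_1 = 32·1.020×10^-18 J = 3.264×10^-17 J = 204 eV.

|ΔE| = 204 eV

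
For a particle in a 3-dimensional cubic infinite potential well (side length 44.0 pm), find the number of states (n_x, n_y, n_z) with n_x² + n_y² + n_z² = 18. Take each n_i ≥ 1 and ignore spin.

The level has n_x² + n_y² + n_z² = 18. The ordered positive-integer solutions are (1, 1, 4), (1, 4, 1), (4, 1, 1).
That gives 3 states.

degeneracy = 3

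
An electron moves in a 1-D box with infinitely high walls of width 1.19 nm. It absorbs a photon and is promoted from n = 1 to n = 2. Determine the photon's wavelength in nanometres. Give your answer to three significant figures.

λ = 1.56×10^3 nm

E_1 = h²/(8m_eL²) = 4.254×10^-20 J, so ΔE = (2² − 1²)E_1 = 1.276×10^-19 J.
λ = hc/ΔE = (6.626×10^-34·2.998×10^8)/1.276×10^-19 = 1.56×10^-6 m = 1.56×10^3 nm.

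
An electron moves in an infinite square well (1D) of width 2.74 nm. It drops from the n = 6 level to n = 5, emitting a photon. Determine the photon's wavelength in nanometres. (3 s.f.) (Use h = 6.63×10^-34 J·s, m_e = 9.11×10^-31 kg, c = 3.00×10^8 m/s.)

E_1 = h²/(8m_eL²) = 8.034×10^-21 J, so ΔE = (6² − 5²)E_1 = 8.837×10^-20 J.
λ = hc/ΔE = (6.63×10^-34·3.00×10^8)/8.837×10^-20 = 2.25×10^-6 m = 2.25×10^3 nm.

λ = 2.25×10^3 nm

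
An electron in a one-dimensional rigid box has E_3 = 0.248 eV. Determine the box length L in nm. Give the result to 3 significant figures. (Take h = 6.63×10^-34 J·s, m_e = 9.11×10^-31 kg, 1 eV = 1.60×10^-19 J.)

From E_n = n²h²/(8m_eL²), L = n·h/√(8m_eE_n).
E_3 = 0.248 eV = 3.968×10^-20 J, so L = 3·6.63×10^-34/√(8·9.11×10^-31·3.968×10^-20) = 3.70×10^-9 m = 3.70 nm.

L = 3.70 nm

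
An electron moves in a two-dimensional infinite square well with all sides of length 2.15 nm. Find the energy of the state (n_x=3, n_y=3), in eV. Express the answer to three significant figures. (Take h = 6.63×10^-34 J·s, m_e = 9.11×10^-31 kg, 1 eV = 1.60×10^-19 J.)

For a 2D rectangular well E = (h²/8m_e)·Σ n_i²/L_i² = (6.63×10^-34)²/(8·9.11×10^-31) · [3²/(2.15 nm)² + 3²/(2.15 nm)²].
Evaluating gives E = 2.349×10^-19 J = 1.47 eV.

E = 1.47 eV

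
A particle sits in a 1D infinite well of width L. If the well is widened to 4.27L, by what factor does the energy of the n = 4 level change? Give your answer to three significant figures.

0.0548

E_n ∝ 1/L², so the energy scales by 1/4.27² = 0.0548.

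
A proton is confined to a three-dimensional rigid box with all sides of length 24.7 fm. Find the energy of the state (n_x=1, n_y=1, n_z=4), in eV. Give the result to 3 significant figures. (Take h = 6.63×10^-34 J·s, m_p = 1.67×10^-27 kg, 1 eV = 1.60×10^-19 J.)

For a 3D rectangular well E = (h²/8m_p)·Σ n_i²/L_i² = (6.63×10^-34)²/(8·1.67×10^-27) · [1²/(24.7 fm)² + 1²/(24.7 fm)² + 4²/(24.7 fm)²].
Evaluating gives E = 9.707×10^-13 J = 6.07×10^6 eV.

E = 6.07×10^6 eV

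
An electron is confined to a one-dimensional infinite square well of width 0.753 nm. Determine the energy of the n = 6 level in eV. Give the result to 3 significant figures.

E_6 = 23.9 eV

For an infinite well E_n = n²h²/(8m_eL²), so E_1 = h²/(8m_eL²) = (6.626×10^-34)²/(8·9.109×10^-31·(7.53×10^-10 m)²) = 1.063×10^-19 J.
Then E_6 = 6²·E_1 = 36·1.063×10^-19 J = 3.827×10^-18 J.
Converting, E_6 = 3.827×10^-18 J / (1.602×10^-19 J/eV) = 23.9 eV.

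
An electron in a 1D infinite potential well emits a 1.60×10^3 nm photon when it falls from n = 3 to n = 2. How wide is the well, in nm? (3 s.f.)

L = 1.56 nm

The photon carries ΔE = hc/λ = 6.626×10^-34·2.998×10^8/1.60×10^-6 m = 1.242×10^-19 J.
Since ΔE = (3² − 2²)E_1, E_1 = 2.484×10^-20 J, and L = h/√(8m_eE_1) = 1.56×10^-9 m = 1.56 nm.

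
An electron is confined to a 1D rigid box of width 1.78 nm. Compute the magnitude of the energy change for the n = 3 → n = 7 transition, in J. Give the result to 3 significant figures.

|ΔE| = 7.61×10^-19 J

E_1 = h²/(8m_eL²) = 1.902×10^-20 J.
|ΔE| = |3² − 7²|·E_1 = 40·1.902×10^-20 J = 7.61×10^-19 J.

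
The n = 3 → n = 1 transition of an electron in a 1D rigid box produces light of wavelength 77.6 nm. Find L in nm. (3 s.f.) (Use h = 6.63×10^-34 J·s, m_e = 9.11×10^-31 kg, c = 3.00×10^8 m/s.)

L = 0.434 nm

The photon carries ΔE = hc/λ = 6.63×10^-34·3.00×10^8/7.76×10^-8 m = 2.563×10^-18 J.
Since ΔE = (3² − 1²)E_1, E_1 = 3.204×10^-19 J, and L = h/√(8m_eE_1) = 4.34×10^-10 m = 0.434 nm.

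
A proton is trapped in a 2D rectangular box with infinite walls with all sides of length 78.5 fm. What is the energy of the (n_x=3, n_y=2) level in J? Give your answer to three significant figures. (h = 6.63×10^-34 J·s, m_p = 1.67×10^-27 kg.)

For a 2D rectangular well E = (h²/8m_p)·Σ n_i²/L_i² = (6.63×10^-34)²/(8·1.67×10^-27) · [3²/(78.5 fm)² + 2²/(78.5 fm)²].
Evaluating gives E = 6.94×10^-14 J.

E = 6.94×10^-14 J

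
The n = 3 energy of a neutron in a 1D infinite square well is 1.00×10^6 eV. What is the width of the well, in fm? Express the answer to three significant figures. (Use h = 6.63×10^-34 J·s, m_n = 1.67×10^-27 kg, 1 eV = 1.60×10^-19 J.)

L = 43.0 fm

From E_n = n²h²/(8m_nL²), L = n·h/√(8m_nE_n).
E_3 = 1.00×10^6 eV = 1.600×10^-13 J, so L = 3·6.63×10^-34/√(8·1.67×10^-27·1.600×10^-13) = 4.30×10^-14 m = 43.0 fm.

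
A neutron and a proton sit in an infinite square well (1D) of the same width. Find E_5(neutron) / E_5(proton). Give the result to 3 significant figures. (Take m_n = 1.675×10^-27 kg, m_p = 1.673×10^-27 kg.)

0.999

E_n ∝ 1/m at fixed n and L, so the ratio is m_p/m_n = 1.673×10^-27/1.675×10^-27 = 0.999.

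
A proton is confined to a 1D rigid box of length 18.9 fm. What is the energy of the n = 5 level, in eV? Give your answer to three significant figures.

E_5 = 1.43×10^7 eV

For an infinite well E_n = n²h²/(8m_pL²), so E_1 = h²/(8m_pL²) = (6.626×10^-34)²/(8·1.673×10^-27·(1.89×10^-14 m)²) = 9.183×10^-14 J.
Then E_5 = 5²·E_1 = 25·9.183×10^-14 J = 2.296×10^-12 J.
Converting, E_5 = 2.296×10^-12 J / (1.602×10^-19 J/eV) = 1.43×10^7 eV.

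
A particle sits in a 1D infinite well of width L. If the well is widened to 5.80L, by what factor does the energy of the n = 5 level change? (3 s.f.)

0.0297

E_n ∝ 1/L², so the energy scales by 1/5.80² = 0.0297.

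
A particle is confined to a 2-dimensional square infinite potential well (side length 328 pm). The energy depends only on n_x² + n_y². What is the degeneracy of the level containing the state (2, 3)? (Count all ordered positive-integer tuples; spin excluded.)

The level has n_x² + n_y² = 13. The ordered positive-integer solutions are (2, 3), (3, 2).
That gives 2 states.

degeneracy = 2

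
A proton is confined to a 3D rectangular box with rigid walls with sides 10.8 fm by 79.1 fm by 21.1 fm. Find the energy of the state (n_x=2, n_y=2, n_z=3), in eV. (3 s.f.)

For a 3D rectangular well E = (h²/8m_p)·Σ n_i²/L_i² = (6.626×10^-34)²/(8·1.673×10^-27) · [2²/(10.8 fm)² + 2²/(79.1 fm)² + 3²/(21.1 fm)²].
Evaluating gives E = 1.809×10^-12 J = 1.13×10^7 eV.

E = 1.13×10^7 eV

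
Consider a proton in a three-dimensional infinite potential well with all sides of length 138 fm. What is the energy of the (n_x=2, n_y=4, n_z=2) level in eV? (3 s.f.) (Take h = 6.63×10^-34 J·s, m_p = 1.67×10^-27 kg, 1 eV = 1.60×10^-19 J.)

E = 2.59×10^5 eV

For a 3D rectangular well E = (h²/8m_p)·Σ n_i²/L_i² = (6.63×10^-34)²/(8·1.67×10^-27) · [2²/(138 fm)² + 4²/(138 fm)² + 2²/(138 fm)²].
Evaluating gives E = 4.146×10^-14 J = 2.59×10^5 eV.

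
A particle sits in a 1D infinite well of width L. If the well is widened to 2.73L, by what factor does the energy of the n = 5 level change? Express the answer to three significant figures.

0.134

E_n ∝ 1/L², so the energy scales by 1/2.73² = 0.134.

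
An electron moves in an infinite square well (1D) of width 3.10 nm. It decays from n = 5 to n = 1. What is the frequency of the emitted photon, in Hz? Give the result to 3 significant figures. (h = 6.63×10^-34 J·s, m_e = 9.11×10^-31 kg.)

f = 2.27×10^14 Hz

E_1 = h²/(8m_eL²) = 6.276×10^-21 J and ΔE = (5² − 1²)E_1 = 1.506×10^-19 J.
f = ΔE/h = 1.506×10^-19/6.63×10^-34 = 2.27×10^14 Hz.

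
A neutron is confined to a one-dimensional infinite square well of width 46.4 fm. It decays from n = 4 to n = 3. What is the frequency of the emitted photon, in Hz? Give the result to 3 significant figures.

E_1 = h²/(8m_nL²) = 1.522×10^-14 J and ΔE = (4² − 3²)E_1 = 1.065×10^-13 J.
f = ΔE/h = 1.065×10^-13/6.626×10^-34 = 1.61×10^20 Hz.

f = 1.61×10^20 Hz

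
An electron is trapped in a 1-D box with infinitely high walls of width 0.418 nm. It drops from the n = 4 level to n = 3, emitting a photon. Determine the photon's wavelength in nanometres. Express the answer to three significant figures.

E_1 = h²/(8m_eL²) = 3.448×10^-19 J, so ΔE = (4² − 3²)E_1 = 2.414×10^-18 J.
λ = hc/ΔE = (6.626×10^-34·2.998×10^8)/2.414×10^-18 = 8.23×10^-8 m = 82.3 nm.

λ = 82.3 nm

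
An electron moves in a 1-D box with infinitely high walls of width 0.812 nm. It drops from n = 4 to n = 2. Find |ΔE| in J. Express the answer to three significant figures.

|ΔE| = 1.10×10^-18 J

E_1 = h²/(8m_eL²) = 9.138×10^-20 J.
|ΔE| = |4² − 2²|·E_1 = 12·9.138×10^-20 J = 1.10×10^-18 J.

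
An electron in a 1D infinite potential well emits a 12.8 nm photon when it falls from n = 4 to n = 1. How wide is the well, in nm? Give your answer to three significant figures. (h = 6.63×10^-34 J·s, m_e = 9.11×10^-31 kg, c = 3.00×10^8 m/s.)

L = 0.241 nm

The photon carries ΔE = hc/λ = 6.63×10^-34·3.00×10^8/1.28×10^-8 m = 1.554×10^-17 J.
Since ΔE = (4² − 1²)E_1, E_1 = 1.036×10^-18 J, and L = h/√(8m_eE_1) = 2.41×10^-10 m = 0.241 nm.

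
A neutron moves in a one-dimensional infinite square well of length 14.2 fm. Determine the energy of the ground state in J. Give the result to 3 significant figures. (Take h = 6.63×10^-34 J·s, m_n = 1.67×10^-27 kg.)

E_1 = 1.63×10^-13 J

For an infinite well E_n = n²h²/(8m_nL²), so E_1 = h²/(8m_nL²) = (6.63×10^-34)²/(8·1.67×10^-27·(1.42×10^-14 m)²) = 1.632×10^-13 J.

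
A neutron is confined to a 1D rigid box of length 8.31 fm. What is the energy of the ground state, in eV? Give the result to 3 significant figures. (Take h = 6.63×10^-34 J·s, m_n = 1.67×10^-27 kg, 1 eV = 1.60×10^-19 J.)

E_1 = 2.98×10^6 eV

For an infinite well E_n = n²h²/(8m_nL²), so E_1 = h²/(8m_nL²) = (6.63×10^-34)²/(8·1.67×10^-27·(8.31×10^-15 m)²) = 4.765×10^-13 J.
Converting, E_1 = 4.765×10^-13 J / (1.60×10^-19 J/eV) = 2.98×10^6 eV.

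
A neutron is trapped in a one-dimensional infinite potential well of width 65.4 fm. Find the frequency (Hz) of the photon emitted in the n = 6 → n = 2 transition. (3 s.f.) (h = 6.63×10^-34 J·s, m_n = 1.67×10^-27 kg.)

f = 3.71×10^20 Hz

E_1 = h²/(8m_nL²) = 7.692×10^-15 J and ΔE = (6² − 2²)E_1 = 2.461×10^-13 J.
f = ΔE/h = 2.461×10^-13/6.63×10^-34 = 3.71×10^20 Hz.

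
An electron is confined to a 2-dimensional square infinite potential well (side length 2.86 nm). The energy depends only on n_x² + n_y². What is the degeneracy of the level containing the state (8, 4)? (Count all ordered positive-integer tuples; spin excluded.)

degeneracy = 2

The level has n_x² + n_y² = 80. The ordered positive-integer solutions are (4, 8), (8, 4).
That gives 2 states.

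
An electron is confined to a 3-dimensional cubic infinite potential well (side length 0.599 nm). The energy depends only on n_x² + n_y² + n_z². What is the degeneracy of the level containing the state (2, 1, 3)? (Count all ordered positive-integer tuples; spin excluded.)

degeneracy = 6

The level has n_x² + n_y² + n_z² = 14. The ordered positive-integer solutions are (1, 2, 3), (1, 3, 2), (2, 1, 3), (2, 3, 1), (3, 1, 2), (3, 2, 1).
That gives 6 states.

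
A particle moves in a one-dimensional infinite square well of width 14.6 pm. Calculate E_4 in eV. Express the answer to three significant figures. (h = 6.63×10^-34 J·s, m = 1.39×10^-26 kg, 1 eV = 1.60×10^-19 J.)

For an infinite well E_n = n²h²/(8mL²), so E_1 = h²/(8mL²) = (6.63×10^-34)²/(8·1.39×10^-26·(1.46×10^-11 m)²) = 1.854×10^-20 J.
Then E_4 = 4²·E_1 = 16·1.854×10^-20 J = 2.966×10^-19 J.
Converting, E_4 = 2.966×10^-19 J / (1.60×10^-19 J/eV) = 1.85 eV.

E_4 = 1.85 eV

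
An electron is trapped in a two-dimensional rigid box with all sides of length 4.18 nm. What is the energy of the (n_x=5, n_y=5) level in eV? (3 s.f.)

For a 2D rectangular well E = (h²/8m_e)·Σ n_i²/L_i² = (6.626×10^-34)²/(8·9.109×10^-31) · [5²/(4.18 nm)² + 5²/(4.18 nm)²].
Evaluating gives E = 1.724×10^-19 J = 1.08 eV.

E = 1.08 eV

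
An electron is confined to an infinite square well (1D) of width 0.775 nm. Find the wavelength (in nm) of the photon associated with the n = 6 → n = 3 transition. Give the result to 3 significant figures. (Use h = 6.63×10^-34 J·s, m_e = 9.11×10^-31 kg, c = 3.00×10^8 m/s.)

E_1 = h²/(8m_eL²) = 1.004×10^-19 J, so ΔE = (6² − 3²)E_1 = 2.711×10^-18 J.
λ = hc/ΔE = (6.63×10^-34·3.00×10^8)/2.711×10^-18 = 7.34×10^-8 m = 73.4 nm.

λ = 73.4 nm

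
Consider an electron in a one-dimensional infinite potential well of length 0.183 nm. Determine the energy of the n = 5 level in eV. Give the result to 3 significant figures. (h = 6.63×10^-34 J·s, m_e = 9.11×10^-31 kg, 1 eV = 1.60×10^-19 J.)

For an infinite well E_n = n²h²/(8m_eL²), so E_1 = h²/(8m_eL²) = (6.63×10^-34)²/(8·9.11×10^-31·(1.83×10^-10 m)²) = 1.801×10^-18 J.
Then E_5 = 5²·E_1 = 25·1.801×10^-18 J = 4.502×10^-17 J.
Converting, E_5 = 4.502×10^-17 J / (1.60×10^-19 J/eV) = 281 eV.

E_5 = 281 eV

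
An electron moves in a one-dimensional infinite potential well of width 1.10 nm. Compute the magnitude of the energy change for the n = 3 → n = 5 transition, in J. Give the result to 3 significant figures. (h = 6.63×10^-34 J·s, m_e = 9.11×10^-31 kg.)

E_1 = h²/(8m_eL²) = 4.985×10^-20 J.
|ΔE| = |3² − 5²|·E_1 = 16·4.985×10^-20 J = 7.98×10^-19 J.

|ΔE| = 7.98×10^-19 J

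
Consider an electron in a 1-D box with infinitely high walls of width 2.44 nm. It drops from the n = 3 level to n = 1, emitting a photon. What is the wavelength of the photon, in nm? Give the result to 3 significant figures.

λ = 2.45×10^3 nm

E_1 = h²/(8m_eL²) = 1.012×10^-20 J, so ΔE = (3² − 1²)E_1 = 8.096×10^-20 J.
λ = hc/ΔE = (6.626×10^-34·2.998×10^8)/8.096×10^-20 = 2.45×10^-6 m = 2.45×10^3 nm.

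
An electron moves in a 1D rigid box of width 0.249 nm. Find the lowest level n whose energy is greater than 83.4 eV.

n = 4

E_1 = h²/(8m_eL²) = 9.717×10^-19 J = 6.066 eV.
Need n² > 83.4/6.066 = 13.75, i.e. n > 3.708.
The smallest integer satisfying this is n = 4.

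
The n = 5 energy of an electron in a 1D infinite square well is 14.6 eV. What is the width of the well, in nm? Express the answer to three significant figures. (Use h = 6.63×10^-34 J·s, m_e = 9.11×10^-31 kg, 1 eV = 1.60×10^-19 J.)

From E_n = n²h²/(8m_eL²), L = n·h/√(8m_eE_n).
E_5 = 14.6 eV = 2.336×10^-18 J, so L = 5·6.63×10^-34/√(8·9.11×10^-31·2.336×10^-18) = 8.03×10^-10 m = 0.803 nm.

L = 0.803 nm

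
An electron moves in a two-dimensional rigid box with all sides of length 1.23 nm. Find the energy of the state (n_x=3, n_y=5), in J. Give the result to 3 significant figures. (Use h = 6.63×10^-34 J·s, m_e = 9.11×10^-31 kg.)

For a 2D rectangular well E = (h²/8m_e)·Σ n_i²/L_i² = (6.63×10^-34)²/(8·9.11×10^-31) · [3²/(1.23 nm)² + 5²/(1.23 nm)²].
Evaluating gives E = 1.36×10^-18 J.

E = 1.36×10^-18 J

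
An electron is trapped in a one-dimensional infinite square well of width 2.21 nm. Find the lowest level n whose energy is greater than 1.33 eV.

n = 5

E_1 = h²/(8m_eL²) = 1.234×10^-20 J = 0.07703 eV.
Need n² > 1.33/0.07703 = 17.27, i.e. n > 4.156.
The smallest integer satisfying this is n = 5.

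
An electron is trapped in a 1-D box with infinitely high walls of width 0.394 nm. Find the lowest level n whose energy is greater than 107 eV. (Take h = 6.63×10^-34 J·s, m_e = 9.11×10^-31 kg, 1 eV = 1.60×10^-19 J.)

E_1 = h²/(8m_eL²) = 3.885×10^-19 J = 2.428 eV.
Need n² > 107/2.428 = 44.07, i.e. n > 6.639.
The smallest integer satisfying this is n = 7.

n = 7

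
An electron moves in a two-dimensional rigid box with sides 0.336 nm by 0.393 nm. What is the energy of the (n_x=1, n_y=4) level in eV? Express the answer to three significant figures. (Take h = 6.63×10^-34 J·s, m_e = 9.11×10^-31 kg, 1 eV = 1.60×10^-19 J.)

E = 42.4 eV

For a 2D rectangular well E = (h²/8m_e)·Σ n_i²/L_i² = (6.63×10^-34)²/(8·9.11×10^-31) · [1²/(0.336 nm)² + 4²/(0.393 nm)²].
Evaluating gives E = 6.782×10^-18 J = 42.4 eV.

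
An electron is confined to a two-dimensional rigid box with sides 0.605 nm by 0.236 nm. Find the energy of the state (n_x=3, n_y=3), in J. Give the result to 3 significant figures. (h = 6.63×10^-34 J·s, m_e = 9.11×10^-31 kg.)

E = 1.12×10^-17 J

For a 2D rectangular well E = (h²/8m_e)·Σ n_i²/L_i² = (6.63×10^-34)²/(8·9.11×10^-31) · [3²/(0.605 nm)² + 3²/(0.236 nm)²].
Evaluating gives E = 1.12×10^-17 J.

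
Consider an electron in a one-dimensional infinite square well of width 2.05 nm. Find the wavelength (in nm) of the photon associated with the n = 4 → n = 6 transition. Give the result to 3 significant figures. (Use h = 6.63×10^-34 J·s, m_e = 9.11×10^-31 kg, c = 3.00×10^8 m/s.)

E_1 = h²/(8m_eL²) = 1.435×10^-20 J, so ΔE = (6² − 4²)E_1 = 2.870×10^-19 J.
λ = hc/ΔE = (6.63×10^-34·3.00×10^8)/2.870×10^-19 = 6.93×10^-7 m = 693 nm.

λ = 693 nm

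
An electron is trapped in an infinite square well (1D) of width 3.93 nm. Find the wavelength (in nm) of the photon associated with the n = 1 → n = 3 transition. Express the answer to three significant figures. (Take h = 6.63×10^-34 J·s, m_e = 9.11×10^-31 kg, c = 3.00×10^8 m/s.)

λ = 6.37×10^3 nm

E_1 = h²/(8m_eL²) = 3.905×10^-21 J, so ΔE = (3² − 1²)E_1 = 3.124×10^-20 J.
λ = hc/ΔE = (6.63×10^-34·3.00×10^8)/3.124×10^-20 = 6.37×10^-6 m = 6.37×10^3 nm.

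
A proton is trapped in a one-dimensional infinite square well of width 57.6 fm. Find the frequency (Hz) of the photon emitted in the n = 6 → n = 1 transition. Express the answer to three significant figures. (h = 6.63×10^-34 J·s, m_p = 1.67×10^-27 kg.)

f = 5.24×10^20 Hz

E_1 = h²/(8m_pL²) = 9.917×10^-15 J and ΔE = (6² − 1²)E_1 = 3.471×10^-13 J.
f = ΔE/h = 3.471×10^-13/6.63×10^-34 = 5.24×10^20 Hz.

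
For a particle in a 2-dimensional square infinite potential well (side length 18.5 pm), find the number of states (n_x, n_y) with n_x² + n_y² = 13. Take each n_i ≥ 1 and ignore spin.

degeneracy = 2

The level has n_x² + n_y² = 13. The ordered positive-integer solutions are (2, 3), (3, 2).
That gives 2 states.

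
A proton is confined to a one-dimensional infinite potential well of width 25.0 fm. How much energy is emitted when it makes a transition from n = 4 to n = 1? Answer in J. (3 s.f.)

|ΔE| = 7.87×10^-13 J

E_1 = h²/(8m_pL²) = 5.249×10^-14 J.
|ΔE| = |4² − 1²|·E_1 = 15·5.249×10^-14 J = 7.87×10^-13 J.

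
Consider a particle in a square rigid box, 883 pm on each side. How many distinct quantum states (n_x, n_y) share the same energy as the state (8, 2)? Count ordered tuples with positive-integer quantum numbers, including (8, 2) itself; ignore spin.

degeneracy = 2

The level has n_x² + n_y² = 68. The ordered positive-integer solutions are (2, 8), (8, 2).
That gives 2 states.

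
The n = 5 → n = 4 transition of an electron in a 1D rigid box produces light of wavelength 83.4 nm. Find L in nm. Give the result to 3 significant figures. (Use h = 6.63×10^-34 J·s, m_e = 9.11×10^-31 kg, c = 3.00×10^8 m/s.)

L = 0.477 nm

The photon carries ΔE = hc/λ = 6.63×10^-34·3.00×10^8/8.34×10^-8 m = 2.385×10^-18 J.
Since ΔE = (5² − 4²)E_1, E_1 = 2.650×10^-19 J, and L = h/√(8m_eE_1) = 4.77×10^-10 m = 0.477 nm.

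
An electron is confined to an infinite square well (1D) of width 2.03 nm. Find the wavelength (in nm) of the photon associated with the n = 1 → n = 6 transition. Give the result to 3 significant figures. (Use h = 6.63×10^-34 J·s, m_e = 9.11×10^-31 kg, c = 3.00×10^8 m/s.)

λ = 388 nm

E_1 = h²/(8m_eL²) = 1.464×10^-20 J, so ΔE = (6² − 1²)E_1 = 5.124×10^-19 J.
λ = hc/ΔE = (6.63×10^-34·3.00×10^8)/5.124×10^-19 = 3.88×10^-7 m = 388 nm.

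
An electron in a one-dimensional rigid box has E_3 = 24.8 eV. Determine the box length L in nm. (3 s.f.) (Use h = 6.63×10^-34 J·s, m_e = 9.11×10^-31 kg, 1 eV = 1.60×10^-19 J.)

From E_n = n²h²/(8m_eL²), L = n·h/√(8m_eE_n).
E_3 = 24.8 eV = 3.968×10^-18 J, so L = 3·6.63×10^-34/√(8·9.11×10^-31·3.968×10^-18) = 3.70×10^-10 m = 0.370 nm.

L = 0.370 nm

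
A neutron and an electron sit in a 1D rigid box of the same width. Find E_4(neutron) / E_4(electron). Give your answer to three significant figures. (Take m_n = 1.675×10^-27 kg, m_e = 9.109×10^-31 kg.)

E_n ∝ 1/m at fixed n and L, so the ratio is m_e/m_n = 9.109×10^-31/1.675×10^-27 = 5.44×10^-4.

5.44×10^-4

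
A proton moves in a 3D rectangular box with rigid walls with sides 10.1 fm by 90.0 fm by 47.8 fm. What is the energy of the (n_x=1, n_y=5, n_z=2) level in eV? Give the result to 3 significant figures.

For a 3D rectangular well E = (h²/8m_p)·Σ n_i²/L_i² = (6.626×10^-34)²/(8·1.673×10^-27) · [1²/(10.1 fm)² + 5²/(90.0 fm)² + 2²/(47.8 fm)²].
Evaluating gives E = 4.802×10^-13 J = 3.00×10^6 eV.

E = 3.00×10^6 eV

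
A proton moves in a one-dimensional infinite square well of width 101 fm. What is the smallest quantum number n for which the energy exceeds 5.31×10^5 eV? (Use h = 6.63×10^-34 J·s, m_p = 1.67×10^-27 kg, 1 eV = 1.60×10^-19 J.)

n = 6

E_1 = h²/(8m_pL²) = 3.225×10^-15 J = 2.016×10^4 eV.
Need n² > 5.31×10^5/2.016×10^4 = 26.34, i.e. n > 5.132.
The smallest integer satisfying this is n = 6.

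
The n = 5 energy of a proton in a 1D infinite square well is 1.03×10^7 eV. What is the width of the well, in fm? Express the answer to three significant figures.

From E_n = n²h²/(8m_pL²), L = n·h/√(8m_pE_n).
E_5 = 1.03×10^7 eV = 1.650×10^-12 J, so L = 5·6.626×10^-34/√(8·1.673×10^-27·1.650×10^-12) = 2.23×10^-14 m = 22.3 fm.

L = 22.3 fm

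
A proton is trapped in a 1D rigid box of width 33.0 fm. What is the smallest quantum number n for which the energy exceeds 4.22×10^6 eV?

E_1 = h²/(8m_pL²) = 3.012×10^-14 J = 1.880×10^5 eV.
Need n² > 4.22×10^6/1.880×10^5 = 22.45, i.e. n > 4.738.
The smallest integer satisfying this is n = 5.

n = 5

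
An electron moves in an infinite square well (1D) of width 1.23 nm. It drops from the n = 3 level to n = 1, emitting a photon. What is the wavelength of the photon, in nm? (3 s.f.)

E_1 = h²/(8m_eL²) = 3.982×10^-20 J, so ΔE = (3² − 1²)E_1 = 3.186×10^-19 J.
λ = hc/ΔE = (6.626×10^-34·2.998×10^8)/3.186×10^-19 = 6.24×10^-7 m = 624 nm.

λ = 624 nm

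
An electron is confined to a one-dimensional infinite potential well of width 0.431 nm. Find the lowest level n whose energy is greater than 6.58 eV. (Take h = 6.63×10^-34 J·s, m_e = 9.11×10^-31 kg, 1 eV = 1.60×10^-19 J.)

E_1 = h²/(8m_eL²) = 3.247×10^-19 J = 2.029 eV.
Need n² > 6.58/2.029 = 3.243, i.e. n > 1.801.
The smallest integer satisfying this is n = 2.

n = 2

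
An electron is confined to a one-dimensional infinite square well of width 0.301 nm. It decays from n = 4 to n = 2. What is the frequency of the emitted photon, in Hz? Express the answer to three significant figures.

E_1 = h²/(8m_eL²) = 6.650×10^-19 J and ΔE = (4² − 2²)E_1 = 7.980×10^-18 J.
f = ΔE/h = 7.980×10^-18/6.626×10^-34 = 1.20×10^16 Hz.

f = 1.20×10^16 Hz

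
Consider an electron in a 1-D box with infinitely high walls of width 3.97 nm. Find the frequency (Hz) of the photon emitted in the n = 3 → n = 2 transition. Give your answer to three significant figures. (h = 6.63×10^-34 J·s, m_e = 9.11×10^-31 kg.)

E_1 = h²/(8m_eL²) = 3.827×10^-21 J and ΔE = (3² − 2²)E_1 = 1.913×10^-20 J.
f = ΔE/h = 1.913×10^-20/6.63×10^-34 = 2.89×10^13 Hz.

f = 2.89×10^13 Hz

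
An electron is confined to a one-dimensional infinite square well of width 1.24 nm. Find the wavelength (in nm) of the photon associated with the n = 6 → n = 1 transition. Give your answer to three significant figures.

E_1 = h²/(8m_eL²) = 3.918×10^-20 J, so ΔE = (6² − 1²)E_1 = 1.371×10^-18 J.
λ = hc/ΔE = (6.626×10^-34·2.998×10^8)/1.371×10^-18 = 1.45×10^-7 m = 145 nm.

λ = 145 nm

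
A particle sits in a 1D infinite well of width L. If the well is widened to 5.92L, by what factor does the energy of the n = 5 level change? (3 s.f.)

0.0285

E_n ∝ 1/L², so the energy scales by 1/5.92² = 0.0285.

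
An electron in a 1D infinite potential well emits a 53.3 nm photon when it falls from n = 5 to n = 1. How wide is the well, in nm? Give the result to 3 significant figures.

The photon carries ΔE = hc/λ = 6.626×10^-34·2.998×10^8/5.33×10^-8 m = 3.727×10^-18 J.
Since ΔE = (5² − 1²)E_1, E_1 = 1.553×10^-19 J, and L = h/√(8m_eE_1) = 6.23×10^-10 m = 0.623 nm.

L = 0.623 nm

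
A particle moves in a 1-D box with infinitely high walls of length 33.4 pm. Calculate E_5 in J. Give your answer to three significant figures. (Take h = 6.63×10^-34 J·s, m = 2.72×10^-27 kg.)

For an infinite well E_n = n²h²/(8mL²), so E_1 = h²/(8mL²) = (6.63×10^-34)²/(8·2.72×10^-27·(3.34×10^-11 m)²) = 1.811×10^-20 J.
Then E_5 = 5²·E_1 = 25·1.811×10^-20 J = 4.53×10^-19 J.

E_5 = 4.53×10^-19 J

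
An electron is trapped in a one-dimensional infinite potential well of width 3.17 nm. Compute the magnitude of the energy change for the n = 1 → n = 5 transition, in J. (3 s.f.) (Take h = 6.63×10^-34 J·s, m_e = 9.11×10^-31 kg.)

|ΔE| = 1.44×10^-19 J

E_1 = h²/(8m_eL²) = 6.002×10^-21 J.
|ΔE| = |1² − 5²|·E_1 = 24·6.002×10^-21 J = 1.44×10^-19 J.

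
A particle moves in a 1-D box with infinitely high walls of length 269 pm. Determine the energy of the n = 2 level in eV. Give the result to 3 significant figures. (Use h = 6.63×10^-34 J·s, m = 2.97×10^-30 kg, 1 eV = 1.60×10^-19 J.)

E_2 = 6.39 eV

For an infinite well E_n = n²h²/(8mL²), so E_1 = h²/(8mL²) = (6.63×10^-34)²/(8·2.97×10^-30·(2.69×10^-10 m)²) = 2.557×10^-19 J.
Then E_2 = 2²·E_1 = 4·2.557×10^-19 J = 1.023×10^-18 J.
Converting, E_2 = 1.023×10^-18 J / (1.60×10^-19 J/eV) = 6.39 eV.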